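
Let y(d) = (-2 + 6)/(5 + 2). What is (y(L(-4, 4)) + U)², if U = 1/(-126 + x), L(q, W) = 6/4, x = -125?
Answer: 994009/3087049 ≈ 0.32199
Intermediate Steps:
L(q, W) = 3/2 (L(q, W) = 6*(¼) = 3/2)
y(d) = 4/7
U = -1/251 (U = 1/(-126 - 125) = 1/(-251) = -1/251 ≈ -0.0039841)
(y(L(-4, 4)) + U)² = (4/7 - 1/251)² = (997/1757)² = 994009/3087049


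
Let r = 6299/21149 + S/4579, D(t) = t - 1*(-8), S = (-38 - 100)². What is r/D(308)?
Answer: 431604677/30601841636 ≈ 0.014104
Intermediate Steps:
S = 19044 (S = (-138)² = 19044)
D(t) = 8 + t (D(t) = t + 8 = 8 + t)
r = 431604677/96841271 (r = 6299/21149 + 19044/4579 = 431604677/96841271 ≈ 4.4568)
r/D(308) = 431604677/(96841271*(8 + 308)) = (431604677/96841271)/316 = (431604677/96841271)*(1/316) = 431604677/30601841636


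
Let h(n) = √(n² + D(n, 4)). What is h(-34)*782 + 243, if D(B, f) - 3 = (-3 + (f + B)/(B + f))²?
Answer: 243 + 782*√1163 ≈ 26911.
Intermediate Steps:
D(B, f) = 7 (D(B, f) = 3 + (-3 + (f + B)/(B + f))² = 3 + (-3 + (B + f)/(B + f))² = 3 + (-3 + 1)² = 3 + (-2)² = 3 + 4 = 7)
h(n) = √(7 + n²) (h(n) = √(n² + 7) = √(7 + n²))
h(-34)*782 + 243 = √(7 + (-34)²)*782 + 243 = √(7 + 1156)*782 + 243 = √1163*782 + 243 = 782*√1163 + 243 = 243 + 782*√1163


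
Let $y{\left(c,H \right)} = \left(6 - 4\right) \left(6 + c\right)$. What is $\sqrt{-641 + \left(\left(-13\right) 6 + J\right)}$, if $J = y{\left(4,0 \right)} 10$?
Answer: $i \sqrt{519} \approx 22.782 i$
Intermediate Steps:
$y{\left(c,H \right)} = 12 + 2 c$ ($y{\left(c,H \right)} = 2 \left(6 + c\right) = 12 + 2 c$)
$J = 200$ ($J = \left(12 + 2 \cdot 4\right) 10 = \left(12 + 8\right) 10 = 20 \cdot 10 = 200$)
$\sqrt{-641 + \left(\left(-13\right) 6 + J\right)} = \sqrt{-641 + \left(\left(-13\right) 6 + 200\right)} = \sqrt{-641 + \left(-78 + 200\right)} = \sqrt{-641 + 122} = \sqrt{-519} = i \sqrt{519}$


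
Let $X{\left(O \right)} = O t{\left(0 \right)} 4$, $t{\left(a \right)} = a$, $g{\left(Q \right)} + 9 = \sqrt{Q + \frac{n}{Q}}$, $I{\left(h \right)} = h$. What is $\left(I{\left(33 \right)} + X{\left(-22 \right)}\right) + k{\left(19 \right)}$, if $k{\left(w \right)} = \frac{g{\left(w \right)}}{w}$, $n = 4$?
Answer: $\frac{618}{19} + \frac{\sqrt{6935}}{361} \approx 32.757$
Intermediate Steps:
$g{\left(Q \right)} = -9 + \sqrt{Q + \frac{4}{Q}}$
$X{\left(O \right)} = 0$ ($X{\left(O \right)} = O 0 \cdot 4 = 0 \cdot 4 = 0$)
$k{\left(w \right)} = \frac{-9 + \sqrt{w + \frac{4}{w}}}{w}$
$\left(I{\left(33 \right)} + X{\left(-22 \right)}\right) + k{\left(19 \right)} = \left(33 + 0\right) + \frac{-9 + \sqrt{19 + \frac{4}{19}}}{19} = 33 + \frac{-9 + \sqrt{19 + 4 \cdot \frac{1}{19}}}{19} = 33 + \frac{-9 + \sqrt{19 + \frac{4}{19}}}{19} = 33 + \frac{-9 + \sqrt{\frac{365}{19}}}{19} = 33 + \frac{-9 + \frac{\sqrt{6935}}{19}}{19} = 33 - \left(\frac{9}{19} - \frac{\sqrt{6935}}{361}\right) = \frac{618}{19} + \frac{\sqrt{6935}}{361}$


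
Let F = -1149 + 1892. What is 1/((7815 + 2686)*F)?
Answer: 1/7802243 ≈ 1.2817e-7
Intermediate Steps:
F = 743
1/((7815 + 2686)*F) = 1/((7815 + 2686)*743) = (1/743)/10501 = (1/10501)*(1/743) = 1/7802243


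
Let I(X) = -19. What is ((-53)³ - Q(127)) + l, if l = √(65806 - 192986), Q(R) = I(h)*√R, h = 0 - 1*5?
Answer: -148877 + 19*√127 + 2*I*√31795 ≈ -1.4866e+5 + 356.62*I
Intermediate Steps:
h = -5 (h = 0 - 5 = -5)
Q(R) = -19*√R
l = 2*I*√31795 (l = √(-127180) = 2*I*√31795 ≈ 356.62*I)
((-53)³ - Q(127)) + l = ((-53)³ - (-19)*√127) + 2*I*√31795 = (-148877 + 19*√127) + 2*I*√31795 = -148877 + 19*√127 + 2*I*√31795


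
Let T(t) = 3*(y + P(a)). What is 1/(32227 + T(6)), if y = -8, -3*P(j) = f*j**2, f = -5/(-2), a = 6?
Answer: 1/32113 ≈ 3.1140e-5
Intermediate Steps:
f = 5/2 (f = -5*(-1/2) = 5/2 ≈ 2.5000)
P(j) = -5*j**2/6
T(t) = -114 (T(t) = 3*(-8 - 5/6*6**2) = 3*(-8 - 5/6*36) = 3*(-8 - 30) = 3*(-38) = -114)
1/(32227 + T(6)) = 1/(32227 - 114) = 1/32113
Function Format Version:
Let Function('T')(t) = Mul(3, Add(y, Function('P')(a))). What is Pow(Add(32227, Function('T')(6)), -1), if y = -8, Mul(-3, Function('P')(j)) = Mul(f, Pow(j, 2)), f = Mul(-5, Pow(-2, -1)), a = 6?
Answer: Rational(1, 32113) ≈ 3.1140e-5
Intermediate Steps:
f = Rational(5, 2) (f = Mul(-5, Rational(-1, 2)) = Rational(5, 2) ≈ 2.5000)
Function('P')(j) = Mul(Rational(-5, 6), Pow(j, 2)) (Function('P')(j) = Mul(Rational(-1, 3), Mul(Rational(5, 2), Pow(j, 2))) = Mul(Rational(-5, 6), Pow(j, 2)))
Function('T')(t) = -114 (Function('T')(t) = Mul(3, Add(-8, Mul(Rational(-5, 6), Pow(6, 2)))) = Mul(3, Add(-8, Mul(Rational(-5, 6), 36))) = Mul(3, Add(-8, -30)) = Mul(3, -38) = -114)
Pow(Add(32227, Function('T')(6)), -1) = Pow(Add(32227, -114), -1) = Pow(32113, -1) = Rational(1, 32113)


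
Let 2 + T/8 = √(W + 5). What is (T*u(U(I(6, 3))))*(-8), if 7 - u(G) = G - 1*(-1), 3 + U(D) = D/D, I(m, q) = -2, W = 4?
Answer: -512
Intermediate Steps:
U(D) = -2 (U(D) = -3 + D/D = -3 + 1 = -2)
u(G) = 6 - G (u(G) = 7 - (G - 1*(-1)) = 7 - (G + 1) = 7 - (1 + G) = 7 + (-1 - G) = 6 - G)
T = 8 (T = -16 + 8*√(4 + 5) = -16 + 8*√9 = -16 + 8*3 = -16 + 24 = 8)
(T*u(U(I(6, 3))))*(-8) = (8*(6 - 1*(-2)))*(-8) = (8*(6 + 2))*(-8) = (8*8)*(-8) = 64*(-8) = -512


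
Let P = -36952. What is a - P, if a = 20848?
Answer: 57800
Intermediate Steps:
a - P = 20848 - 1*(-36952) = 20848 + 36952 = 57800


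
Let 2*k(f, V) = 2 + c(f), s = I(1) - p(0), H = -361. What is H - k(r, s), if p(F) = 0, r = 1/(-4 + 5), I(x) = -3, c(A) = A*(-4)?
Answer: -360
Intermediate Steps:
c(A) = -4*A
r = 1 (r = 1/1 = 1)
s = -3 (s = -3 - 1*0 = -3 + 0 = -3)
k(f, V) = 1 - 2*f (k(f, V) = (2 - 4*f)/2 = 1 - 2*f)
H - k(r, s) = -361 - (1 - 2*1) = -361 - (1 - 2) = -361 - 1*(-1) = -361 + 1 = -360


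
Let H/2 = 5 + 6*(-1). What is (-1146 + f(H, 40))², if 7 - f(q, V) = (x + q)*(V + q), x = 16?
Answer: 2792241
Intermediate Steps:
H = -2 (H = 2*(5 + 6*(-1)) = 2*(5 - 6) = 2*(-1) = -2)
f(q, V) = 7 - (16 + q)*(V + q)
(-1146 + f(H, 40))² = (-1146 + (7 - 1*(-2)² - 16*40 - 16*(-2) - 1*40*(-2)))² = (-1146 + (7 - 1*4 - 640 + 32 + 80))² = (-1146 + (7 - 4 - 640 + 32 + 80))² = (-1146 - 525)² = (-1671)² = 2792241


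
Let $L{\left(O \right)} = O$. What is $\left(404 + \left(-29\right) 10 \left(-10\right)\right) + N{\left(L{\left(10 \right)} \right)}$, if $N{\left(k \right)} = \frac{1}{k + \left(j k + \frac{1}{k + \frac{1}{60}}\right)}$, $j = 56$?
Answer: $\frac{1132050121}{342630} \approx 3304.0$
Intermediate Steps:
$N{\left(k \right)} = \frac{1}{\frac{1}{\frac{1}{60} + k} + 57 k}$ ($N{\left(k \right)} = \frac{1}{k + \left(56 k + \frac{1}{k + \frac{1}{60}}\right)} = \frac{1}{k + \left(56 k + \frac{1}{\frac{1}{60} + k}\right)} = \frac{1}{k + \left(\frac{1}{\frac{1}{60} + k} + 56 k\right)} = \frac{1}{\frac{1}{\frac{1}{60} + k} + 57 k}$)
$\left(404 + \left(-29\right) 10 \left(-10\right)\right) + N{\left(L{\left(10 \right)} \right)} = \left(404 + \left(-29\right) 10 \left(-10\right)\right) + \frac{1 + 60 \cdot 10}{3 \left(20 + 19 \cdot 10 + 1140 \cdot 10^{2}\right)} = \left(404 - -2900\right) + \frac{1 + 600}{3 \left(20 + 190 + 1140 \cdot 100\right)} = \left(404 + 2900\right) + \frac{1}{3} \frac{1}{20 + 190 + 114000} \cdot 601 = 3304 + \frac{1}{3} \cdot \frac{1}{114210} \cdot 601 = 3304 + \frac{601}{342630} = \frac{1132050121}{342630}$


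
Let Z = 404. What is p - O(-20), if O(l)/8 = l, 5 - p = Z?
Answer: -239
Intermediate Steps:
p = -399 (p = 5 - 1*404 = 5 - 404 = -399)
O(l) = 8*l
p - O(-20) = -399 - 8*(-20) = -399 - 1*(-160) = -399 + 160 = -239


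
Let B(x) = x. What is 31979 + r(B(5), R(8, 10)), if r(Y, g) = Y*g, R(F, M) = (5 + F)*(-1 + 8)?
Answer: 32434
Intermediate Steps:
R(F, M) = 35 + 7*F (R(F, M) = (5 + F)*7 = 35 + 7*F)
31979 + r(B(5), R(8, 10)) = 31979 + 5*(35 + 7*8) = 31979 + 5*(35 + 56) = 31979 + 5*91 = 31979 + 455 = 32434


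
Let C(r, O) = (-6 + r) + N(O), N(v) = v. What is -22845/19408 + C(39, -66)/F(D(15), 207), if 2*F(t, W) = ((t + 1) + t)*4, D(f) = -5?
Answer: 38209/58224 ≈ 0.65624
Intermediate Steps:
F(t, W) = 2 + 4*t (F(t, W) = (((t + 1) + t)*4)/2 = (((1 + t) + t)*4)/2 = ((1 + 2*t)*4)/2 = (4 + 8*t)/2 = 2 + 4*t)
C(r, O) = -6 + O + r (C(r, O) = (-6 + r) + O = -6 + O + r)
-22845/19408 + C(39, -66)/F(D(15), 207) = -22845/19408 + (-6 - 66 + 39)/(2 + 4*(-5)) = -22845*1/19408 - 33/(2 - 20) = -22845/19408 - 33/(-18) = -22845/19408 - 33*(-1/18) = -22845/19408 + 11/6 = 38209/58224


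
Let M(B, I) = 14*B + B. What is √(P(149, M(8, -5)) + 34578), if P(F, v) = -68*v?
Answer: √26418 ≈ 162.54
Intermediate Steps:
M(B, I) = 15*B
√(P(149, M(8, -5)) + 34578) = √(-1020*8 + 34578) = √(-68*120 + 34578) = √(-8160 + 34578) = √26418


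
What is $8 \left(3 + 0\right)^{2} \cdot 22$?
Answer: $1584$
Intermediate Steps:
$8 \left(3 + 0\right)^{2} \cdot 22 = 8 \cdot 3^{2} \cdot 22 = 8 \cdot 9 \cdot 22 = 72 \cdot 22 = 1584$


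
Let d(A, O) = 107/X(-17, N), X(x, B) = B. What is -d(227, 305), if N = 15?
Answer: -107/15 ≈ -7.1333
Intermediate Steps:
d(A, O) = 107/15
-d(227, 305) = -1*107/15 = -107/15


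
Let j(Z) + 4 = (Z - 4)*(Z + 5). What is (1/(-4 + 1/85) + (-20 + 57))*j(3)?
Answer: -49832/113 ≈ -440.99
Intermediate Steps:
j(Z) = -4 + (-4 + Z)*(5 + Z) (j(Z) = -4 + (Z - 4)*(Z + 5) = -4 + (-4 + Z)*(5 + Z))
(1/(-4 + 1/85) + (-20 + 57))*j(3) = (1/(-4 + 1/85) + (-20 + 57))*(-24 + 3 + 3²) = (1/(-4 + 1/85) + 37)*(-24 + 3 + 9) = (1/(-339/85) + 37)*(-12) = (-85/339 + 37)*(-12) = (12458/339)*(-12) = -49832/113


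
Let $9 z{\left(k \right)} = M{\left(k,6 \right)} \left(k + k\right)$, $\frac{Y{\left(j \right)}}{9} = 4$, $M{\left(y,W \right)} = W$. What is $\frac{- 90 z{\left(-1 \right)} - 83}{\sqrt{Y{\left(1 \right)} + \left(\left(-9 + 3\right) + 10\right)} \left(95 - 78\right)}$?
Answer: $\frac{37 \sqrt{10}}{340} \approx 0.34413$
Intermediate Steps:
$Y{\left(j \right)} = 36$ ($Y{\left(j \right)} = 9 \cdot 4 = 36$)
$z{\left(k \right)} = \frac{4 k}{3}$ ($z{\left(k \right)} = \frac{6 \left(k + k\right)}{9} = \frac{6 \cdot 2 k}{9} = \frac{12 k}{9} = \frac{4 k}{3}$)
$\frac{- 90 z{\left(-1 \right)} - 83}{\sqrt{Y{\left(1 \right)} + \left(\left(-9 + 3\right) + 10\right)} \left(95 - 78\right)} = \frac{- 90 \cdot \frac{4}{3} \left(-1\right) - 83}{\sqrt{36 + \left(\left(-9 + 3\right) + 10\right)} \left(95 - 78\right)} = \frac{\left(-90\right) \left(- \frac{4}{3}\right) - 83}{\sqrt{36 + \left(-6 + 10\right)} 17} = \frac{120 - 83}{\sqrt{36 + 4} \cdot 17} = \frac{37}{\sqrt{40} \cdot 17} = \frac{37}{2 \sqrt{10} \cdot 17} = \frac{37}{34 \sqrt{10}} = 37 \frac{\sqrt{10}}{340} = \frac{37 \sqrt{10}}{340}$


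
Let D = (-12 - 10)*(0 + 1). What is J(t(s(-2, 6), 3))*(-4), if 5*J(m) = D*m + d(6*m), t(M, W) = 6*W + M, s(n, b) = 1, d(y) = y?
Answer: 1216/5 ≈ 243.20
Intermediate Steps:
t(M, W) = M + 6*W
D = -22 (D = -22*1 = -22)
J(m) = -16*m/5 (J(m) = (-22*m + 6*m)/5 = (-16*m)/5 = -16*m/5)
J(t(s(-2, 6), 3))*(-4) = -16*(1 + 6*3)/5*(-4) = -16*(1 + 18)/5*(-4) = -16/5*19*(-4) = -304/5*(-4) = 1216/5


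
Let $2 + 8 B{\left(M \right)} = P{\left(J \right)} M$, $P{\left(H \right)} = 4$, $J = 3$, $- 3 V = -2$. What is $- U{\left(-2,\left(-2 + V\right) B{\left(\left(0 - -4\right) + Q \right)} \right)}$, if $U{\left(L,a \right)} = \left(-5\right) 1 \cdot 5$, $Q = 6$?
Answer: $25$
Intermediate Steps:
$V = \frac{2}{3}$ ($V = \left(- \frac{1}{3}\right) \left(-2\right) = \frac{2}{3} \approx 0.66667$)
$B{\left(M \right)} = - \frac{1}{4} + \frac{M}{2}$ ($B{\left(M \right)} = - \frac{1}{4} + \frac{4 M}{8} = - \frac{1}{4} + \frac{M}{2}$)
$U{\left(L,a \right)} = -25$ ($U{\left(L,a \right)} = \left(-5\right) 5 = -25$)
$- U{\left(-2,\left(-2 + V\right) B{\left(\left(0 - -4\right) + Q \right)} \right)} = \left(-1\right) \left(-25\right) = 25$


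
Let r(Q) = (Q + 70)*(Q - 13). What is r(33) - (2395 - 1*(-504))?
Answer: -839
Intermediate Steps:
r(Q) = (-13 + Q)*(70 + Q) (r(Q) = (70 + Q)*(-13 + Q) = (-13 + Q)*(70 + Q))
r(33) - (2395 - 1*(-504)) = (-910 + 33² + 57*33) - (2395 - 1*(-504)) = (-910 + 1089 + 1881) - (2395 + 504) = 2060 - 1*2899 = 2060 - 2899 = -839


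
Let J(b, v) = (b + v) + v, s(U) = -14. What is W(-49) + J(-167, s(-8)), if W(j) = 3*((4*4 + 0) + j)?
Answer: -294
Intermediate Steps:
J(b, v) = b + 2*v
W(j) = 48 + 3*j (W(j) = 3*((16 + 0) + j) = 3*(16 + j) = 48 + 3*j)
W(-49) + J(-167, s(-8)) = (48 + 3*(-49)) + (-167 + 2*(-14)) = (48 - 147) + (-167 - 28) = -99 - 195 = -294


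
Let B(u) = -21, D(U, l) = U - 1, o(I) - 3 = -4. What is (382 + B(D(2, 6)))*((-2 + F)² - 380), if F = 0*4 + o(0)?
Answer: -133931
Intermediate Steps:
o(I) = -1 (o(I) = 3 - 4 = -1)
D(U, l) = -1 + U
F = -1 (F = 0*4 - 1 = 0 - 1 = -1)
(382 + B(D(2, 6)))*((-2 + F)² - 380) = (382 - 21)*((-2 - 1)² - 380) = 361*((-3)² - 380) = 361*(9 - 380) = 361*(-371) = -133931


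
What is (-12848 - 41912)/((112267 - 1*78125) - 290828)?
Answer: 27380/128343 ≈ 0.21333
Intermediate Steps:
(-12848 - 41912)/((112267 - 1*78125) - 290828) = -54760/((112267 - 78125) - 290828) = -54760/(34142 - 290828) = -54760/(-256686) = -54760*(-1/256686) = 27380/128343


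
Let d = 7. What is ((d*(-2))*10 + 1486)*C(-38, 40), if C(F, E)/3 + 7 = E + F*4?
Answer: -480522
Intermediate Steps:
C(F, E) = -21 + 3*E + 12*F (C(F, E) = -21 + 3*(E + F*4) = -21 + 3*(E + 4*F) = -21 + (3*E + 12*F) = -21 + 3*E + 12*F)
((d*(-2))*10 + 1486)*C(-38, 40) = ((7*(-2))*10 + 1486)*(-21 + 3*40 + 12*(-38)) = (-14*10 + 1486)*(-21 + 120 - 456) = (-140 + 1486)*(-357) = 1346*(-357) = -480522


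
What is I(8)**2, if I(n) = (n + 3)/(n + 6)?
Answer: 121/196 ≈ 0.61735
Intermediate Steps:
I(n) = (3 + n)/(6 + n)
I(8)**2 = ((3 + 8)/(6 + 8))**2 = (11/14)**2 = 121/196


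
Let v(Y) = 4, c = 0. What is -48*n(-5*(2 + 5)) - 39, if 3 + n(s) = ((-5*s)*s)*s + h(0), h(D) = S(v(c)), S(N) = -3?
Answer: -10289751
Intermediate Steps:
h(D) = -3
n(s) = -6 - 5*s**3 (n(s) = -3 + (((-5*s)*s)*s - 3) = -3 + ((-5*s**2)*s - 3) = -3 + (-5*s**3 - 3) = -3 + (-3 - 5*s**3) = -6 - 5*s**3)
-48*n(-5*(2 + 5)) - 39 = -48*(-6 - 5*(-125*(2 + 5)**3)) - 39 = -48*(-6 - 5*(-5*7)**3) - 39 = -48*(-6 - 5*(-35)**3) - 39 = -48*(-6 - 5*(-42875)) - 39 = -48*(-6 + 214375) - 39 = -48*214369 - 39 = -10289712 - 39 = -10289751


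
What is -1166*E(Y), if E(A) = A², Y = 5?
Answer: -29150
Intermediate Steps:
-1166*E(Y) = -1166*5² = -1166*25 = -29150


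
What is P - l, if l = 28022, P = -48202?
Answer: -76224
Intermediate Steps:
P - l = -48202 - 1*28022 = -48202 - 28022 = -76224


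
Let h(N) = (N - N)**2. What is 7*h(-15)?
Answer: 0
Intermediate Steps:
h(N) = 0 (h(N) = 0**2 = 0)
7*h(-15) = 7*0 = 0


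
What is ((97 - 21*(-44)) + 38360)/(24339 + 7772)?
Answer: 39381/32111 ≈ 1.2264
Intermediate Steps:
((97 - 21*(-44)) + 38360)/(24339 + 7772) = ((97 + 924) + 38360)/32111 = (1021 + 38360)*(1/32111) = 39381*(1/32111) = 39381/32111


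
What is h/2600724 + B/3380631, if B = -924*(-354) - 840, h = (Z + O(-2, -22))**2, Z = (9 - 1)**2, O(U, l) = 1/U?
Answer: 1149511144925/11722784235792 ≈ 0.098058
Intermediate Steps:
Z = 64 (Z = 8**2 = 64)
h = 16129/4 (h = (64 + 1/(-2))**2 = (64 - 1/2)**2 = (127/2)**2 = 16129/4 ≈ 4032.3)
B = 326256 (B = 327096 - 840 = 326256)
h/2600724 + B/3380631 = (16129/4)/2600724 + 326256/3380631 = (16129/4)*(1/2600724) + 326256*(1/3380631) = 16129/10402896 + 108752/1126877 = 1149511144925/11722784235792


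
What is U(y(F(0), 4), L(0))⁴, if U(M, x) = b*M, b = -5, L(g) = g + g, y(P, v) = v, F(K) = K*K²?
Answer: 160000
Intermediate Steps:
F(K) = K³
L(g) = 2*g
U(M, x) = -5*M
U(y(F(0), 4), L(0))⁴ = (-5*4)⁴ = (-20)⁴ = 160000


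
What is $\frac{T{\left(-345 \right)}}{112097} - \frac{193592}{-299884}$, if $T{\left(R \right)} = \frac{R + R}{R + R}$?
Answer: $\frac{5425345577}{8404024187} \approx 0.64557$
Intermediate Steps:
$T{\left(R \right)} = 1$ ($T{\left(R \right)} = \frac{2 R}{2 R} = 2 R \frac{1}{2 R} = 1$)
$\frac{T{\left(-345 \right)}}{112097} - \frac{193592}{-299884} = 1 \cdot \frac{1}{112097} - \frac{193592}{-299884} = 1 \cdot \frac{1}{112097} - - \frac{48398}{74971} = \frac{1}{112097} + \frac{48398}{74971} = \frac{5425345577}{8404024187}$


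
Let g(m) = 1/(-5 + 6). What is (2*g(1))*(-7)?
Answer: -14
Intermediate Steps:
g(m) = 1 (g(m) = 1/1 = 1)
(2*g(1))*(-7) = (2*1)*(-7) = 2*(-7) = -14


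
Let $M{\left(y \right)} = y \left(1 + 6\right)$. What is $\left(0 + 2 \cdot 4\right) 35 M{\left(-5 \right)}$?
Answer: $-9800$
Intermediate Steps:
$M{\left(y \right)} = 7 y$ ($M{\left(y \right)} = y 7 = 7 y$)
$\left(0 + 2 \cdot 4\right) 35 M{\left(-5 \right)} = \left(0 + 2 \cdot 4\right) 35 \cdot 7 \left(-5\right) = \left(0 + 8\right) 35 \left(-35\right) = 8 \cdot 35 \left(-35\right) = 280 \left(-35\right) = -9800$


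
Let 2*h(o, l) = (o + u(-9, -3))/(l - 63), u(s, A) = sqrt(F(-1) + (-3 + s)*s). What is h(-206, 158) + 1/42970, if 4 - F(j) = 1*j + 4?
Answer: -885163/816430 + sqrt(109)/190 ≈ -1.0292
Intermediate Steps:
F(j) = -j (F(j) = 4 - (1*j + 4) = 4 - (j + 4) = 4 - (4 + j) = 4 + (-4 - j) = -j)
u(s, A) = sqrt(1 + s*(-3 + s)) (u(s, A) = sqrt(-1*(-1) + (-3 + s)*s) = sqrt(1 + s*(-3 + s)))
h(o, l) = (o + sqrt(109))/(2*(-63 + l)) (h(o, l) = ((o + sqrt(1 + (-9)**2 - 3*(-9)))/(l - 63))/2 = ((o + sqrt(1 + 81 + 27))/(-63 + l))/2 = ((o + sqrt(109))/(-63 + l))/2 = (o + sqrt(109))/(2*(-63 + l)))
h(-206, 158) + 1/42970 = (-206 + sqrt(109))/(2*(-63 + 158)) + 1/42970 = (1/2)*(-206 + sqrt(109))/95 + 1/42970 = (1/2)*(1/95)*(-206 + sqrt(109)) + 1/42970 = (-103/95 + sqrt(109)/190) + 1/42970 = -885163/816430 + sqrt(109)/190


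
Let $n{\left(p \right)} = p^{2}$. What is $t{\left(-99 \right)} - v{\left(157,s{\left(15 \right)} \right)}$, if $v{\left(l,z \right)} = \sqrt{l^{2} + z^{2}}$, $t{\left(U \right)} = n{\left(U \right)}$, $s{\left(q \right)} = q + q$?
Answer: $9801 - \sqrt{25549} \approx 9641.2$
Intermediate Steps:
$s{\left(q \right)} = 2 q$
$t{\left(U \right)} = U^{2}$
$t{\left(-99 \right)} - v{\left(157,s{\left(15 \right)} \right)} = \left(-99\right)^{2} - \sqrt{157^{2} + \left(2 \cdot 15\right)^{2}} = 9801 - \sqrt{24649 + 30^{2}} = 9801 - \sqrt{24649 + 900} = 9801 - \sqrt{25549}$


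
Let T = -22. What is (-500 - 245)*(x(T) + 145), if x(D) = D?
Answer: -91635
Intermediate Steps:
(-500 - 245)*(x(T) + 145) = (-500 - 245)*(-22 + 145) = -745*123 = -91635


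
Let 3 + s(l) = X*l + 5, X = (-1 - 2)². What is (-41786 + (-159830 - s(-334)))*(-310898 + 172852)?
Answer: 27417592152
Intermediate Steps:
X = 9 (X = (-3)² = 9)
s(l) = 2 + 9*l (s(l) = -3 + (9*l + 5) = -3 + (5 + 9*l) = 2 + 9*l)
(-41786 + (-159830 - s(-334)))*(-310898 + 172852) = (-41786 + (-159830 - (2 + 9*(-334))))*(-310898 + 172852) = (-41786 + (-159830 - (2 - 3006)))*(-138046) = (-41786 + (-159830 - 1*(-3004)))*(-138046) = (-41786 + (-159830 + 3004))*(-138046) = (-41786 - 156826)*(-138046) = -198612*(-138046) = 27417592152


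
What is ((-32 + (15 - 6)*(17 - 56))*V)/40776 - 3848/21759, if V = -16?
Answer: -327318/12322847 ≈ -0.026562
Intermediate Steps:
((-32 + (15 - 6)*(17 - 56))*V)/40776 - 3848/21759 = ((-32 + (15 - 6)*(17 - 56))*(-16))/40776 - 3848/21759 = ((-32 + 9*(-39))*(-16))*(1/40776) - 3848*1/21759 = ((-32 - 351)*(-16))*(1/40776) - 3848/21759 = -383*(-16)*(1/40776) - 3848/21759 = 6128*(1/40776) - 3848/21759 = 766/5097 - 3848/21759 = -327318/12322847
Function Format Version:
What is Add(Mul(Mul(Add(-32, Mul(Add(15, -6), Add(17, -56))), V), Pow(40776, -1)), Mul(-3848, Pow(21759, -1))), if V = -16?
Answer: Rational(-327318, 12322847) ≈ -0.026562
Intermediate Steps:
Add(Mul(Mul(Add(-32, Mul(Add(15, -6), Add(17, -56))), V), Pow(40776, -1)), Mul(-3848, Pow(21759, -1))) = Add(Mul(Mul(Add(-32, Mul(Add(15, -6), Add(17, -56))), -16), Pow(40776, -1)), Mul(-3848, Pow(21759, -1))) = Add(Mul(Mul(Add(-32, Mul(9, -39)), -16), Rational(1, 40776)), Mul(-3848, Rational(1, 21759))) = Add(Mul(Mul(Add(-32, -351), -16), Rational(1, 40776)), Rational(-3848, 21759)) = Add(Mul(Mul(-383, -16), Rational(1, 40776)), Rational(-3848, 21759)) = Add(Mul(6128, Rational(1, 40776)), Rational(-3848, 21759)) = Add(Rational(766, 5097), Rational(-3848, 21759)) = Rational(-327318, 12322847)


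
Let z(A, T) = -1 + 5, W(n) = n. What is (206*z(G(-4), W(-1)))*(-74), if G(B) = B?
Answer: -60976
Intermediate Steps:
z(A, T) = 4
(206*z(G(-4), W(-1)))*(-74) = (206*4)*(-74) = 824*(-74) = -60976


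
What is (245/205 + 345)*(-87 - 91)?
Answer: -2526532/41 ≈ -61623.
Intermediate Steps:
(245/205 + 345)*(-87 - 91) = (245*(1/205) + 345)*(-178) = (49/41 + 345)*(-178) = (14194/41)*(-178) = -2526532/41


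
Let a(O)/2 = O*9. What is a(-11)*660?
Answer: -130680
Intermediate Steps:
a(O) = 18*O (a(O) = 2*(O*9) = 2*(9*O) = 18*O)
a(-11)*660 = (18*(-11))*660 = -198*660 = -130680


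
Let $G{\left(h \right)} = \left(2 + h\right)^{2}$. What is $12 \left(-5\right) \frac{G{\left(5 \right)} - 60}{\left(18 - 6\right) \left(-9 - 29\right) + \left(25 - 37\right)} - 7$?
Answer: $- \frac{328}{39} \approx -8.4103$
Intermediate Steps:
$12 \left(-5\right) \frac{G{\left(5 \right)} - 60}{\left(18 - 6\right) \left(-9 - 29\right) + \left(25 - 37\right)} - 7 = 12 \left(-5\right) \frac{\left(2 + 5\right)^{2} - 60}{\left(18 - 6\right) \left(-9 - 29\right) + \left(25 - 37\right)} - 7 = - 60 \frac{7^{2} - 60}{12 \left(-38\right) - 12} - 7 = - 60 \frac{49 - 60}{-456 - 12} - 7 = - 60 \left(- \frac{11}{-468}\right) - 7 = - 60 \left(\left(-11\right) \left(- \frac{1}{468}\right)\right) - 7 = \left(-60\right) \frac{11}{468} - 7 = - \frac{55}{39} - 7 = - \frac{328}{39}$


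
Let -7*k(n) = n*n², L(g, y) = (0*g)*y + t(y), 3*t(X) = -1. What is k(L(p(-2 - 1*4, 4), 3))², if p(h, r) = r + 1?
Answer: 1/35721 ≈ 2.7995e-5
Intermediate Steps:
t(X) = -⅓ (t(X) = (⅓)*(-1) = -⅓)
p(h, r) = 1 + r
L(g, y) = -⅓ (L(g, y) = (0*g)*y - ⅓ = 0*y - ⅓ = 0 - ⅓ = -⅓)
k(n) = -n³/7 (k(n) = -n*n²/7 = -n³/7)
k(L(p(-2 - 1*4, 4), 3))² = (-(-⅓)³/7)² = (-⅐*(-1/27))² = (1/189)² = 1/35721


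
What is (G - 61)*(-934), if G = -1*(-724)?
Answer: -619242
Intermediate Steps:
G = 724
(G - 61)*(-934) = (724 - 61)*(-934) = 663*(-934) = -619242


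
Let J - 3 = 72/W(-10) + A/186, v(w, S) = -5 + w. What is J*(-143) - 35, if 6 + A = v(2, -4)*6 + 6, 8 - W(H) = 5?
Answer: -120347/31 ≈ -3882.2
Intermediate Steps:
W(H) = 3 (W(H) = 8 - 1*5 = 8 - 5 = 3)
A = -18 (A = -6 + ((-5 + 2)*6 + 6) = -6 + (-3*6 + 6) = -6 + (-18 + 6) = -6 - 12 = -18)
J = 834/31 (J = 3 + (72/3 - 18/186) = 3 + (72*(⅓) - 18*1/186) = 3 + (24 - 3/31) = 3 + 741/31 = 834/31 ≈ 26.903)
J*(-143) - 35 = (834/31)*(-143) - 35 = -119262/31 - 35 = -120347/31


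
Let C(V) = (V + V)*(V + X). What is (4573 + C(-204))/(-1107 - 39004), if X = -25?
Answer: -98005/40111 ≈ -2.4433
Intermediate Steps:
C(V) = 2*V*(-25 + V) (C(V) = (V + V)*(V - 25) = (2*V)*(-25 + V) = 2*V*(-25 + V))
(4573 + C(-204))/(-1107 - 39004) = (4573 + 2*(-204)*(-25 - 204))/(-1107 - 39004) = (4573 + 2*(-204)*(-229))/(-40111) = (4573 + 93432)*(-1/40111) = 98005*(-1/40111) = -98005/40111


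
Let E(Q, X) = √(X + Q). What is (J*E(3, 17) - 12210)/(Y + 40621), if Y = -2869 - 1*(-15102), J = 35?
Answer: -2035/8809 + 35*√5/26427 ≈ -0.22805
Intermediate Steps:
E(Q, X) = √(Q + X)
Y = 12233 (Y = -2869 + 15102 = 12233)
(J*E(3, 17) - 12210)/(Y + 40621) = (35*√(3 + 17) - 12210)/(12233 + 40621) = (35*√20 - 12210)/52854 = (35*(2*√5) - 12210)*(1/52854) = (70*√5 - 12210)*(1/52854) = (-12210 + 70*√5)*(1/52854) = -2035/8809 + 35*√5/26427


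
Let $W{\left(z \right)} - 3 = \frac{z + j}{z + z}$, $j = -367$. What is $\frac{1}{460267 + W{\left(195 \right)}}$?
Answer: $\frac{195}{89752564} \approx 2.1726 \cdot 10^{-6}$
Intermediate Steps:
$W{\left(z \right)} = 3 + \frac{-367 + z}{2 z}$ ($W{\left(z \right)} = 3 + \frac{z - 367}{z + z} = 3 + \frac{-367 + z}{2 z}$)
$\frac{1}{460267 + W{\left(195 \right)}} = \frac{1}{460267 + \frac{-367 + 7 \cdot 195}{2 \cdot 195}} = \frac{1}{460267 + \frac{1}{2} \cdot \frac{1}{195} \left(-367 + 1365\right)} = \frac{1}{460267 + \frac{1}{2} \cdot \frac{1}{195} \cdot 998} = \frac{1}{460267 + \frac{499}{195}} = \frac{1}{\frac{89752564}{195}} = \frac{195}{89752564}$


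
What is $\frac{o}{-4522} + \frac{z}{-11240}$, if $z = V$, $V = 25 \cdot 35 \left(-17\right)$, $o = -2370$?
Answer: $\frac{9390355}{5082728} \approx 1.8475$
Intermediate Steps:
$V = -14875$ ($V = 875 \left(-17\right) = -14875$)
$z = -14875$
$\frac{o}{-4522} + \frac{z}{-11240} = - \frac{2370}{-4522} - \frac{14875}{-11240} = \left(-2370\right) \left(- \frac{1}{4522}\right) - - \frac{2975}{2248} = \frac{1185}{2261} + \frac{2975}{2248} = \frac{9390355}{5082728}$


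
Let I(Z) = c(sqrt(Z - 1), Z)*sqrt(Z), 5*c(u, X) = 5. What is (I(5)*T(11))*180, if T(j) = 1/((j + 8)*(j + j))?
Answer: 90*sqrt(5)/209 ≈ 0.96290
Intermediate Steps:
c(u, X) = 1 (c(u, X) = (1/5)*5 = 1)
T(j) = 1/(2*j*(8 + j)) (T(j) = 1/((8 + j)*(2*j)) = 1/(2*j*(8 + j)))
I(Z) = sqrt(Z) (I(Z) = 1*sqrt(Z) = sqrt(Z))
(I(5)*T(11))*180 = (sqrt(5)*((1/2)/(11*(8 + 11))))*180 = (sqrt(5)*((1/2)*(1/11)/19))*180 = (sqrt(5)*((1/2)*(1/11)*(1/19)))*180 = (sqrt(5)*(1/418))*180 = (sqrt(5)/418)*180 = 90*sqrt(5)/209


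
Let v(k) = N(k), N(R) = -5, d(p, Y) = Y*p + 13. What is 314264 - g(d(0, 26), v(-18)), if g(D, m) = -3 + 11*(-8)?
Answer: 314355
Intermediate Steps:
d(p, Y) = 13 + Y*p
v(k) = -5
g(D, m) = -91 (g(D, m) = -3 - 88 = -91)
314264 - g(d(0, 26), v(-18)) = 314264 - 1*(-91) = 314264 + 91 = 314355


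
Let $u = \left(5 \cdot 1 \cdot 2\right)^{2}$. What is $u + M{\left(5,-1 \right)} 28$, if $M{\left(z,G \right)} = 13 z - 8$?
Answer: $1696$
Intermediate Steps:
$M{\left(z,G \right)} = -8 + 13 z$
$u = 100$ ($u = \left(5 \cdot 2\right)^{2} = 10^{2} = 100$)
$u + M{\left(5,-1 \right)} 28 = 100 + \left(-8 + 13 \cdot 5\right) 28 = 100 + \left(-8 + 65\right) 28 = 100 + 57 \cdot 28 = 100 + 1596 = 1696$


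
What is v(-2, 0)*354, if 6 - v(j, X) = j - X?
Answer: 2832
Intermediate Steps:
v(j, X) = 6 + X - j (v(j, X) = 6 - (j - X) = 6 + (X - j) = 6 + X - j)
v(-2, 0)*354 = (6 + 0 - 1*(-2))*354 = (6 + 0 + 2)*354 = 8*354 = 2832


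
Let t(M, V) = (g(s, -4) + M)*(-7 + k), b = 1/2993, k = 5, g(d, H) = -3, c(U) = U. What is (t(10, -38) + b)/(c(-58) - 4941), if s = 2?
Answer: 41901/14962007 ≈ 0.0028005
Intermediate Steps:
b = 1/2993 ≈ 0.00033411
t(M, V) = 6 - 2*M (t(M, V) = (-3 + M)*(-7 + 5) = (-3 + M)*(-2) = 6 - 2*M)
(t(10, -38) + b)/(c(-58) - 4941) = ((6 - 2*10) + 1/2993)/(-58 - 4941) = ((6 - 20) + 1/2993)/(-4999) = (-14 + 1/2993)*(-1/4999) = -41901/2993*(-1/4999) = 41901/14962007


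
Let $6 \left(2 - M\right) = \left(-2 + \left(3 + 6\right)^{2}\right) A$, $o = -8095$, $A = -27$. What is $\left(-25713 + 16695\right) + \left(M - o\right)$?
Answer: $- \frac{1131}{2} \approx -565.5$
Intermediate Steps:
$M = \frac{715}{2}$ ($M = 2 - \frac{\left(-2 + \left(3 + 6\right)^{2}\right) \left(-27\right)}{6} = 2 - \frac{\left(-2 + 9^{2}\right) \left(-27\right)}{6} = 2 - \frac{\left(-2 + 81\right) \left(-27\right)}{6} = 2 - \frac{79 \left(-27\right)}{6} = 2 - - \frac{711}{2} = 2 + \frac{711}{2} = \frac{715}{2} \approx 357.5$)
$\left(-25713 + 16695\right) + \left(M - o\right) = \left(-25713 + 16695\right) + \left(\frac{715}{2} - -8095\right) = -9018 + \left(\frac{715}{2} + 8095\right) = -9018 + \frac{16905}{2} = - \frac{1131}{2}$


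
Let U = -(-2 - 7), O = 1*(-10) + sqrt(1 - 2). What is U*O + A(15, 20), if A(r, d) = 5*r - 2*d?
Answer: -55 + 9*I ≈ -55.0 + 9.0*I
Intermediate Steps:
A(r, d) = -2*d + 5*r
O = -10 + I (O = -10 + sqrt(-1) = -10 + I ≈ -10.0 + 1.0*I)
U = 9 (U = -1*(-9) = 9)
U*O + A(15, 20) = 9*(-10 + I) + (-2*20 + 5*15) = (-90 + 9*I) + (-40 + 75) = (-90 + 9*I) + 35 = -55 + 9*I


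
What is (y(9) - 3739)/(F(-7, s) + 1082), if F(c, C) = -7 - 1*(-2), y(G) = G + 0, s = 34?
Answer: -3730/1077 ≈ -3.4633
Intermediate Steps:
y(G) = G
F(c, C) = -5 (F(c, C) = -7 + 2 = -5)
(y(9) - 3739)/(F(-7, s) + 1082) = (9 - 3739)/(-5 + 1082) = -3730/1077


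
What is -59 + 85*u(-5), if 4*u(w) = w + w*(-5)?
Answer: 366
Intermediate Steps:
u(w) = -w (u(w) = (w + w*(-5))/4 = (w - 5*w)/4 = (-4*w)/4 = -w)
-59 + 85*u(-5) = -59 + 85*(-1*(-5)) = -59 + 85*5 = -59 + 425 = 366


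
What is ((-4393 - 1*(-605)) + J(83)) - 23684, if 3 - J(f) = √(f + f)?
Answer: -27469 - √166 ≈ -27482.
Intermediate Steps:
J(f) = 3 - √2*√f (J(f) = 3 - √(f + f) = 3 - √(2*f) = 3 - √2*√f)
((-4393 - 1*(-605)) + J(83)) - 23684 = ((-4393 - 1*(-605)) + (3 - √2*√83)) - 23684 = ((-4393 + 605) + (3 - √166)) - 23684 = (-3788 + (3 - √166)) - 23684 = (-3785 - √166) - 23684 = -27469 - √166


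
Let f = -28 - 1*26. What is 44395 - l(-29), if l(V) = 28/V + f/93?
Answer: 39912495/899 ≈ 44397.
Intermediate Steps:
f = -54 (f = -28 - 26 = -54)
l(V) = -18/31 + 28/V (l(V) = 28/V - 54/93 = 28/V - 54*1/93 = 28/V - 18/31 = -18/31 + 28/V)
44395 - l(-29) = 44395 - (-18/31 + 28/(-29)) = 44395 - (-18/31 + 28*(-1/29)) = 44395 - (-18/31 - 28/29) = 44395 - 1*(-1390/899) = 44395 + 1390/899 = 39912495/899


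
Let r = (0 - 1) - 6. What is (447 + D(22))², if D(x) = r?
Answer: 193600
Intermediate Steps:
r = -7 (r = -1 - 6 = -7)
D(x) = -7
(447 + D(22))² = (447 - 7)² = 440² = 193600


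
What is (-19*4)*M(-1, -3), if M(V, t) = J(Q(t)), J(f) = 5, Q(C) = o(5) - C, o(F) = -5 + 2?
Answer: -380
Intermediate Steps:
o(F) = -3
Q(C) = -3 - C
M(V, t) = 5
(-19*4)*M(-1, -3) = -19*4*5 = -76*5 = -380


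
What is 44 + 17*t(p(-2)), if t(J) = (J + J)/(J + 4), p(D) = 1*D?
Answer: 10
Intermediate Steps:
p(D) = D
t(J) = 2*J/(4 + J) (t(J) = (2*J)/(4 + J) = 2*J/(4 + J))
44 + 17*t(p(-2)) = 44 + 17*(2*(-2)/(4 - 2)) = 44 + 17*(2*(-2)/2) = 44 + 17*(2*(-2)*(½)) = 44 + 17*(-2) = 44 - 34 = 10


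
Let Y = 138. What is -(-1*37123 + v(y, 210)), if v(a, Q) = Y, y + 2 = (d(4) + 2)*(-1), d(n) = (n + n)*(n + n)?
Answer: 36985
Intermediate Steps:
d(n) = 4*n² (d(n) = (2*n)*(2*n) = 4*n²)
y = -68 (y = -2 + (4*4² + 2)*(-1) = -2 + (4*16 + 2)*(-1) = -2 + (64 + 2)*(-1) = -2 + 66*(-1) = -2 - 66 = -68)
v(a, Q) = 138
-(-1*37123 + v(y, 210)) = -(-1*37123 + 138) = -(-37123 + 138) = -1*(-36985) = 36985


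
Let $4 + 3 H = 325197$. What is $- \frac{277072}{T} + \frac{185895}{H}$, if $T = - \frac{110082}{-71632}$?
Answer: $- \frac{189826944455003}{1052879289} \approx -1.8029 \cdot 10^{5}$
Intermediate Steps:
$H = \frac{325193}{3}$ ($H = - \frac{4}{3} + \frac{1}{3} \cdot 325197 = - \frac{4}{3} + 108399 = \frac{325193}{3} \approx 1.084 \cdot 10^{5}$)
$T = \frac{55041}{35816}$ ($T = \left(-110082\right) \left(- \frac{1}{71632}\right) = \frac{55041}{35816} \approx 1.5368$)
$- \frac{277072}{T} + \frac{185895}{H} = - \frac{277072}{\frac{55041}{35816}} + \frac{185895}{\frac{325193}{3}} = \left(-277072\right) \frac{35816}{55041} + 185895 \cdot \frac{3}{325193} = - \frac{9923610752}{55041} + \frac{32805}{19129} = - \frac{189826944455003}{1052879289}$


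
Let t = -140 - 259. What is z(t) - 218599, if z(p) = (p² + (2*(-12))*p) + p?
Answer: -50221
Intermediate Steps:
t = -399
z(p) = p² - 23*p (z(p) = (p² - 24*p) + p = p² - 23*p)
z(t) - 218599 = -399*(-23 - 399) - 218599 = -399*(-422) - 218599 = 168378 - 218599 = -50221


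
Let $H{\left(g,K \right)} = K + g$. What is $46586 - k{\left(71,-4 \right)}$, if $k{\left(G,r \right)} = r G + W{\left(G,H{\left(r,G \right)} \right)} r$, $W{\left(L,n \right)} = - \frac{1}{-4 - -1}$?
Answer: $\frac{140614}{3} \approx 46871.0$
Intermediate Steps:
$W{\left(L,n \right)} = \frac{1}{3}$ ($W{\left(L,n \right)} = - \frac{1}{-4 + 1} = - \frac{1}{-3} = \left(-1\right) \left(- \frac{1}{3}\right) = \frac{1}{3}$)
$k{\left(G,r \right)} = \frac{r}{3} + G r$ ($k{\left(G,r \right)} = r G + \frac{r}{3} = G r + \frac{r}{3} = \frac{r}{3} + G r$)
$46586 - k{\left(71,-4 \right)} = 46586 - - 4 \left(\frac{1}{3} + 71\right) = 46586 - \left(-4\right) \frac{214}{3} = 46586 - - \frac{856}{3} = 46586 + \frac{856}{3} = \frac{140614}{3}$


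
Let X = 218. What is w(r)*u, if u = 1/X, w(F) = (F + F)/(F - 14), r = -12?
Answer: 6/1417 ≈ 0.0042343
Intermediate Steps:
w(F) = 2*F/(-14 + F) (w(F) = (2*F)/(-14 + F) = 2*F/(-14 + F))
u = 1/218 ≈ 0.0045872
w(r)*u = (2*(-12)/(-14 - 12))*(1/218) = (2*(-12)/(-26))*(1/218) = (2*(-12)*(-1/26))*(1/218) = (12/13)*(1/218) = 6/1417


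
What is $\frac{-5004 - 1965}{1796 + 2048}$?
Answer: $- \frac{6969}{3844} \approx -1.813$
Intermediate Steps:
$\frac{-5004 - 1965}{1796 + 2048} = - \frac{6969}{3844}$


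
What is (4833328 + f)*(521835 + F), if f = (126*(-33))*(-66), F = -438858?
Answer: 423826269612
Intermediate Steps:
f = 274428 (f = -4158*(-66) = 274428)
(4833328 + f)*(521835 + F) = (4833328 + 274428)*(521835 - 438858) = 5107756*82977 = 423826269612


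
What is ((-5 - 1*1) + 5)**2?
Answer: 1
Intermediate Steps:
((-5 - 1*1) + 5)**2 = ((-5 - 1) + 5)**2 = (-6 + 5)**2 = (-1)**2 = 1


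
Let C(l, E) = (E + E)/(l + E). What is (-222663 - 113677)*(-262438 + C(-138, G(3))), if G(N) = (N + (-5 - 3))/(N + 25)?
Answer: 341510424320080/3869 ≈ 8.8268e+10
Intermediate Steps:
G(N) = (-8 + N)/(25 + N) (G(N) = (N - 8)/(25 + N) = (-8 + N)/(25 + N))
C(l, E) = 2*E/(E + l) (C(l, E) = (2*E)/(E + l) = 2*E/(E + l))
(-222663 - 113677)*(-262438 + C(-138, G(3))) = (-222663 - 113677)*(-262438 + 2*((-8 + 3)/(25 + 3))/((-8 + 3)/(25 + 3) - 138)) = -336340*(-262438 + 2*(-5/28)/(-5/28 - 138)) = -336340*(-262438 + 2*(-5/28)/(-3869/28)) = -336340*(-262438 + 2*(-5/28)*(-28/3869)) = -336340*(-262438 + 10/3869) = -336340*(-1015372612/3869) = 341510424320080/3869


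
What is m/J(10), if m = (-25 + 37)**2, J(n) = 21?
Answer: 48/7 ≈ 6.8571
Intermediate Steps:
m = 144 (m = 12**2 = 144)
m/J(10) = 144/21 = 144*(1/21) = 48/7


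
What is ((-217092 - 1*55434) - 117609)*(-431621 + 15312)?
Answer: 162416711715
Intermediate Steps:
((-217092 - 1*55434) - 117609)*(-431621 + 15312) = ((-217092 - 55434) - 117609)*(-416309) = (-272526 - 117609)*(-416309) = -390135*(-416309) = 162416711715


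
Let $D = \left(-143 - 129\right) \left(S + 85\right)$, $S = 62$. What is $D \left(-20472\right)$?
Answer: $818552448$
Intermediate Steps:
$D = -39984$ ($D = \left(-143 - 129\right) \left(62 + 85\right) = \left(-272\right) 147 = -39984$)
$D \left(-20472\right) = \left(-39984\right) \left(-20472\right) = 818552448$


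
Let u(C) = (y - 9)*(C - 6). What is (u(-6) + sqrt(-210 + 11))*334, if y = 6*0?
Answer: 36072 + 334*I*sqrt(199) ≈ 36072.0 + 4711.6*I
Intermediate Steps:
y = 0
u(C) = 54 - 9*C (u(C) = (0 - 9)*(C - 6) = -9*(-6 + C) = 54 - 9*C)
(u(-6) + sqrt(-210 + 11))*334 = ((54 - 9*(-6)) + sqrt(-210 + 11))*334 = ((54 + 54) + sqrt(-199))*334 = (108 + I*sqrt(199))*334 = 36072 + 334*I*sqrt(199)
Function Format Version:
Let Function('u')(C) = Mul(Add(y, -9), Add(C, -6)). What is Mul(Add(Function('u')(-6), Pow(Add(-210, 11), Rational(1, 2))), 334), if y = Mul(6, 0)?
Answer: Add(36072, Mul(334, I, Pow(199, Rational(1, 2)))) ≈ Add(36072., Mul(4711.6, I))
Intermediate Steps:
y = 0
Function('u')(C) = Add(54, Mul(-9, C)) (Function('u')(C) = Mul(Add(0, -9), Add(C, -6)) = Mul(-9, Add(-6, C)) = Add(54, Mul(-9, C)))
Mul(Add(Function('u')(-6), Pow(Add(-210, 11), Rational(1, 2))), 334) = Mul(Add(Add(54, Mul(-9, -6)), Pow(Add(-210, 11), Rational(1, 2))), 334) = Mul(Add(Add(54, 54), Pow(-199, Rational(1, 2))), 334) = Mul(Add(108, Mul(I, Pow(199, Rational(1, 2)))), 334) = Add(36072, Mul(334, I, Pow(199, Rational(1, 2))))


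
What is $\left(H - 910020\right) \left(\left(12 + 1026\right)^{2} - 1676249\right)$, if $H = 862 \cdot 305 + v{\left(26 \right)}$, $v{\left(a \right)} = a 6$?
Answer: $387399289970$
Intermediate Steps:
$v{\left(a \right)} = 6 a$
$H = 263066$ ($H = 862 \cdot 305 + 6 \cdot 26 = 262910 + 156 = 263066$)
$\left(H - 910020\right) \left(\left(12 + 1026\right)^{2} - 1676249\right) = \left(263066 - 910020\right) \left(\left(12 + 1026\right)^{2} - 1676249\right) = - 646954 \left(1038^{2} - 1676249\right) = - 646954 \left(1077444 - 1676249\right) = \left(-646954\right) \left(-598805\right) = 387399289970$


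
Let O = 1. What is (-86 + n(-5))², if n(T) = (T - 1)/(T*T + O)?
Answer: 1256641/169 ≈ 7435.7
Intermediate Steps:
n(T) = (-1 + T)/(1 + T²) (n(T) = (T - 1)/(T*T + 1) = (-1 + T)/(T² + 1) = (-1 + T)/(1 + T²))
(-86 + n(-5))² = (-86 + (-1 - 5)/(1 + (-5)²))² = (-86 - 6/(1 + 25))² = (-86 - 6/26)² = (-86 + (1/26)*(-6))² = (-86 - 3/13)² = (-1121/13)² = 1256641/169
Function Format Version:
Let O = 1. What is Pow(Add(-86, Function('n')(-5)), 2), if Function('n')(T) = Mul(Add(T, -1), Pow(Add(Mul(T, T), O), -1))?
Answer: Rational(1256641, 169) ≈ 7435.7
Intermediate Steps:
Function('n')(T) = Mul(Pow(Add(1, Pow(T, 2)), -1), Add(-1, T)) (Function('n')(T) = Mul(Add(T, -1), Pow(Add(Mul(T, T), 1), -1)) = Mul(Add(-1, T), Pow(Add(Pow(T, 2), 1), -1)) = Mul(Add(-1, T), Pow(Add(1, Pow(T, 2)), -1)) = Mul(Pow(Add(1, Pow(T, 2)), -1), Add(-1, T)))
Pow(Add(-86, Function('n')(-5)), 2) = Pow(Add(-86, Mul(Pow(Add(1, Pow(-5, 2)), -1), Add(-1, -5))), 2) = Pow(Add(-86, Mul(Pow(Add(1, 25), -1), -6)), 2) = Pow(Add(-86, Mul(Pow(26, -1), -6)), 2) = Pow(Add(-86, Mul(Rational(1, 26), -6)), 2) = Pow(Add(-86, Rational(-3, 13)), 2) = Pow(Rational(-1121, 13), 2) = Rational(1256641, 169)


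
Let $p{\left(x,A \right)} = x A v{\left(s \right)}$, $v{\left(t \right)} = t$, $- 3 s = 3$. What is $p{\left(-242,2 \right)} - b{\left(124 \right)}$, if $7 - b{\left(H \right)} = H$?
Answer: $601$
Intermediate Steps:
$s = -1$ ($s = \left(- \frac{1}{3}\right) 3 = -1$)
$b{\left(H \right)} = 7 - H$
$p{\left(x,A \right)} = - A x$ ($p{\left(x,A \right)} = x A \left(-1\right) = A x \left(-1\right) = - A x$)
$p{\left(-242,2 \right)} - b{\left(124 \right)} = \left(-1\right) 2 \left(-242\right) - \left(7 - 124\right) = 484 - \left(7 - 124\right) = 484 - -117 = 484 + 117 = 601$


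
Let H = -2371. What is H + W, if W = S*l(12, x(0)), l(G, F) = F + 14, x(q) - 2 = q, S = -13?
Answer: -2579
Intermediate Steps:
x(q) = 2 + q
l(G, F) = 14 + F
W = -208 (W = -13*(14 + (2 + 0)) = -13*(14 + 2) = -13*16 = -208)
H + W = -2371 - 208 = -2579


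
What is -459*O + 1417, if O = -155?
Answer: 72562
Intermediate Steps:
-459*O + 1417 = -459*(-155) + 1417 = 71145 + 1417 = 72562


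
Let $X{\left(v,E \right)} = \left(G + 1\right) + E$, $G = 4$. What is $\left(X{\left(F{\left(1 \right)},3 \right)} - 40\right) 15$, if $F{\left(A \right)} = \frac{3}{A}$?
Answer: $-480$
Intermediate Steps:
$X{\left(v,E \right)} = 5 + E$ ($X{\left(v,E \right)} = \left(4 + 1\right) + E = 5 + E$)
$\left(X{\left(F{\left(1 \right)},3 \right)} - 40\right) 15 = \left(\left(5 + 3\right) - 40\right) 15 = \left(8 - 40\right) 15 = \left(-32\right) 15 = -480$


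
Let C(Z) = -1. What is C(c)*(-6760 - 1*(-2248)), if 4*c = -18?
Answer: 4512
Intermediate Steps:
c = -9/2 (c = (¼)*(-18) = -9/2 ≈ -4.5000)
C(c)*(-6760 - 1*(-2248)) = -(-6760 - 1*(-2248)) = -(-6760 + 2248) = -1*(-4512) = 4512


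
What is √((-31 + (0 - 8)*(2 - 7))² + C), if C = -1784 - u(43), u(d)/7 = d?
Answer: 2*I*√501 ≈ 44.766*I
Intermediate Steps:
u(d) = 7*d
C = -2085 (C = -1784 - 7*43 = -1784 - 1*301 = -1784 - 301 = -2085)
√((-31 + (0 - 8)*(2 - 7))² + C) = √((-31 + (0 - 8)*(2 - 7))² - 2085) = √((-31 - 8*(-5))² - 2085) = √((-31 + 40)² - 2085) = √(9² - 2085) = √(81 - 2085) = √(-2004) = 2*I*√501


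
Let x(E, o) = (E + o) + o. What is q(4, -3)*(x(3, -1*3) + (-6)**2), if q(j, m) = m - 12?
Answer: -495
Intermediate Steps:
q(j, m) = -12 + m
x(E, o) = E + 2*o
q(4, -3)*(x(3, -1*3) + (-6)**2) = (-12 - 3)*((3 + 2*(-1*3)) + (-6)**2) = -15*((3 + 2*(-3)) + 36) = -15*((3 - 6) + 36) = -15*(-3 + 36) = -15*33 = -495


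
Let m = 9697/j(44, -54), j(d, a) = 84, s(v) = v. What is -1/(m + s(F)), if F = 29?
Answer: -84/12133 ≈ -0.0069233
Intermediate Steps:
m = 9697/84 ≈ 115.44
-1/(m + s(F)) = -1/(9697/84 + 29) = -1/12133/84 = -1*84/12133 = -84/12133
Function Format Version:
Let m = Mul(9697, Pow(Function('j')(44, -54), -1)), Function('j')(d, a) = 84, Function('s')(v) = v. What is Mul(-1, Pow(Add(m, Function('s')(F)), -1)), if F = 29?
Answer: Rational(-84, 12133) ≈ -0.0069233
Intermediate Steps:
m = Rational(9697, 84) (m = Mul(9697, Pow(84, -1)) = Mul(9697, Rational(1, 84)) = Rational(9697, 84) ≈ 115.44)
Mul(-1, Pow(Add(m, Function('s')(F)), -1)) = Mul(-1, Pow(Add(Rational(9697, 84), 29), -1)) = Mul(-1, Pow(Rational(12133, 84), -1)) = Mul(-1, Rational(84, 12133)) = Rational(-84, 12133)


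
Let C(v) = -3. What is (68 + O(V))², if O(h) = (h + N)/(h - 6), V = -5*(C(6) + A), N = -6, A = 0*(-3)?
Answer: 4761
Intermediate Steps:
A = 0
V = 15 (V = -5*(-3 + 0) = -5*(-3) = 15)
O(h) = 1 (O(h) = (h - 6)/(h - 6) = (-6 + h)/(-6 + h) = 1)
(68 + O(V))² = (68 + 1)² = 69² = 4761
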